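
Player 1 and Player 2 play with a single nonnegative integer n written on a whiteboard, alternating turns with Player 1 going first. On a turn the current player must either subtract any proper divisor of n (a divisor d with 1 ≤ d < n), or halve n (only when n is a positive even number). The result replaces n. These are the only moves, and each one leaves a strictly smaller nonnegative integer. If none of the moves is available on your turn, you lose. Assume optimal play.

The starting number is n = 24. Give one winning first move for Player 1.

Classify positions by backward induction: terminal positions (no move available) are L. From any other position, the mover wins iff some move reaches an L.
n=0: no move → L
n=1: no move → L
n=2: can move to 1, which is L ⇒ W
n=3: the only move is to 2(W), a W ⇒ L
n=4: can move to 3, which is L ⇒ W
n=5: the only move is to 4(W), a W ⇒ L
n=6: can move to 3, which is L ⇒ W
n=7: the only move is to 6(W), a W ⇒ L
n=8: can move to 7, which is L ⇒ W
n=9: moves to 6(W), 8(W); every one is W ⇒ L
n=10: can move to 5, which is L ⇒ W
n=11: the only move is to 10(W), a W ⇒ L
n=12: can move to 9, which is L ⇒ W
n=13: the only move is to 12(W), a W ⇒ L
n=14: can move to 7, which is L ⇒ W
n=15: moves to 10(W), 12(W), 14(W); every one is W ⇒ L
n=16: can move to 15, which is L ⇒ W
n=17: the only move is to 16(W), a W ⇒ L
n=18: can move to 9, which is L ⇒ W
n=19: the only move is to 18(W), a W ⇒ L
n=20: can move to 15, which is L ⇒ W
n=21: moves to 14(W), 18(W), 20(W); every one is W ⇒ L
n=22: can move to 11, which is L ⇒ W
n=23: the only move is to 22(W), a W ⇒ L
n=24: can move to 21, which is L ⇒ W
From 24, the L positions reachable in one move are: 21, 23. Any move reaching one of these is winning.

Move to 21.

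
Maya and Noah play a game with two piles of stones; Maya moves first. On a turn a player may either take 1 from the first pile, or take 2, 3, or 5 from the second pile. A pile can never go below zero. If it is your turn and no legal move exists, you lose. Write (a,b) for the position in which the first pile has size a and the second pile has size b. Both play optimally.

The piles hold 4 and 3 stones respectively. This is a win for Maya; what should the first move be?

Move to (3,3).

Label each position W (a win for the player to move) or L (a loss). A position with no legal move is L; any other position is W exactly when some move reaches an L, and L when every move reaches a W.
No move ever increases a pile, so every position that can arise here has a ≤ 4 and b ≤ 3; it is enough to label the cells with 0 ≤ a ≤ 4 and 0 ≤ b ≤ 3.
Every move lowers a or b (never raises either), so fill the grid row by row in increasing a, and left to right within a row: each cell's successors are then already labelled.
      b=0  b=1  b=2  b=3
a=0:    L    L    W    W
a=1:    W    W    L    L
a=2:    L    L    W    W
a=3:    W    W    L    L
a=4:    L    L    W    W
Cells with no legal move (terminal, hence L): (0,0), (0,1).
The remaining L cells, each justified by listing all of its moves:
(1,2): →(0,2)(W), (1,0)(W) — all W, so L
(1,3): →(0,3)(W), (1,1)(W), (1,0)(W) — all W, so L
(2,0): →(1,0)(W) only, which is W, so L
(2,1): →(1,1)(W) only, which is W, so L
(3,2): →(2,2)(W), (3,0)(W) — all W, so L
(3,3): →(2,3)(W), (3,1)(W), (3,0)(W) — all W, so L
(4,0): →(3,0)(W) only, which is W, so L
(4,1): →(3,1)(W) only, which is W, so L
Every other cell has at least one move into one of the L cells above, so it is W.
From (4,3), the L positions reachable in one move are: (3,3), (4,1), (4,0). Any move reaching one of these is winning.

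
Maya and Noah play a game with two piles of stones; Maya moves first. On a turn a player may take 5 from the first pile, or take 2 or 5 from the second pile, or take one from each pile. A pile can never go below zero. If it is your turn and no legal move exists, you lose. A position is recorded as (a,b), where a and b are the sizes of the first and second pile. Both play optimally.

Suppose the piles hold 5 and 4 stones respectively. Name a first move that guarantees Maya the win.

Move to (0,4).

Label each position W (a win for the player to move) or L (a loss). A position with no legal move is L; any other position is W exactly when some move reaches an L, and L when every move reaches a W.
No move ever increases a pile, so every position that can arise here has a ≤ 5 and b ≤ 4; it is enough to label the cells with 0 ≤ a ≤ 5 and 0 ≤ b ≤ 4.
Every move lowers a or b (never raises either), so fill the grid row by row in increasing a, and left to right within a row: each cell's successors are then already labelled.
      b=0  b=1  b=2  b=3  b=4
a=0:    L    L    W    W    L
a=1:    L    W    W    L    L
a=2:    L    W    W    L    W
a=3:    L    W    W    L    W
a=4:    L    W    W    L    W
a=5:    W    W    L    L    W
Cells with no legal move (terminal, hence L): (0,0), (0,1), (1,0), (2,0), (3,0), (4,0).
The remaining L cells, each justified by listing all of its moves:
(0,4): the only move is to (0,2)(W), a W ⇒ L
(1,3): moves to (1,1)(W), (0,2)(W); every one is W ⇒ L
(1,4): moves to (1,2)(W), (0,3)(W); every one is W ⇒ L
(2,3): moves to (2,1)(W), (1,2)(W); every one is W ⇒ L
(3,3): moves to (3,1)(W), (2,2)(W); every one is W ⇒ L
(4,3): moves to (4,1)(W), (3,2)(W); every one is W ⇒ L
(5,2): moves to (0,2)(W), (5,0)(W), (4,1)(W); every one is W ⇒ L
(5,3): moves to (0,3)(W), (5,1)(W), (4,2)(W); every one is W ⇒ L
Every other cell has at least one move into one of the L cells above, so it is W.
From (5,4), the L positions reachable in one move are: (0,4), (5,2), (4,3). Any move reaching one of these is winning.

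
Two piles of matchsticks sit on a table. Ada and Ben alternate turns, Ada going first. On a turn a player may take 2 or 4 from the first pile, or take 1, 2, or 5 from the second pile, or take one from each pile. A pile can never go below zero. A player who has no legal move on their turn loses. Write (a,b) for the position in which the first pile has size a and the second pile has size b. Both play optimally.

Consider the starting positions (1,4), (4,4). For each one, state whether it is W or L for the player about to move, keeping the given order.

(1,4): W, (4,4): L

Positions with no move are L. A position that does have a move is losing for the player to move precisely when every available move leads to a winning position for the opponent. Fill in the labels:
No move ever increases a pile, so every position that can arise here has a ≤ 4 and b ≤ 4; it is enough to label the cells with 0 ≤ a ≤ 4 and 0 ≤ b ≤ 4.
Every move lowers a or b (never raises either), so fill the grid row by row in increasing a, and left to right within a row: each cell's successors are then already labelled.
      b=0  b=1  b=2  b=3  b=4
a=0:    L    W    W    L    W
a=1:    L    W    W    L    W
a=2:    W    W    L    W    W
a=3:    W    L    W    W    L
a=4:    W    L    W    W    L
Cells with no legal move (terminal, hence L): (0,0), (1,0).
The remaining L cells, each justified by listing all of its moves:
(0,3): →(0,2)(W), (0,1)(W) — all W, so L
(1,3): →(1,2)(W), (1,1)(W), (0,2)(W) — all W, so L
(2,2): →(0,2)(W), (2,1)(W), (2,0)(W), (1,1)(W) — all W, so L
(3,1): →(1,1)(W), (3,0)(W), (2,0)(W) — all W, so L
(3,4): →(1,4)(W), (3,3)(W), (3,2)(W), (2,3)(W) — all W, so L
(4,1): →(2,1)(W), (0,1)(W), (4,0)(W), (3,0)(W) — all W, so L
(4,4): →(2,4)(W), (0,4)(W), (4,3)(W), (4,2)(W), (3,3)(W) — all W, so L
Every other cell has at least one move into one of the L cells above, so it is W.
(1,4): the move to (1,3) reaches an L cell, so W
(4,4): one of the L cells justified above, so L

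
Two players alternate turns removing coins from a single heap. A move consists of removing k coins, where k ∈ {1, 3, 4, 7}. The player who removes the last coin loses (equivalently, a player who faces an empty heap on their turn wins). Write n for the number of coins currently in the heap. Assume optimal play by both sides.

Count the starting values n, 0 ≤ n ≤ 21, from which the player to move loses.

6

Positions with no move are W. A position that does have a move is losing for the player to move precisely when every available move leads to a winning position for the opponent. Fill in the labels:
n=0: no move; the opponent has just taken the last coin and therefore loses → W
n=1: L (sole option 0(W) is W)
n=2: W (go to 1, an L position)
n=3: L (options 2(W), 0(W) are all W)
n=4: W (go to 3, an L position)
n=5: W (go to 1, an L position)
n=6: W (go to 3, an L position)
n=7: W (go to 3, an L position)
n=8: W (go to 1, an L position)
n=9: L (options 8(W), 6(W), 5(W), 2(W) are all W)
n=10: W (go to 9, an L position)
n=11: L (options 10(W), 8(W), 7(W), 4(W) are all W)
n=12: W (go to 11, an L position)
n=13: W (go to 9, an L position)
n=14: W (go to 11, an L position)
n=15: W (go to 11, an L position)
n=16: W (go to 9, an L position)
n=17: L (options 16(W), 14(W), 13(W), 10(W) are all W)
n=18: W (go to 17, an L position)
n=19: L (options 18(W), 16(W), 15(W), 12(W) are all W)
n=20: W (go to 19, an L position)
n=21: W (go to 17, an L position)
L entries with 0 ≤ n ≤ 21: n = 1, 3, 9, 11, 17, 19; that makes 6.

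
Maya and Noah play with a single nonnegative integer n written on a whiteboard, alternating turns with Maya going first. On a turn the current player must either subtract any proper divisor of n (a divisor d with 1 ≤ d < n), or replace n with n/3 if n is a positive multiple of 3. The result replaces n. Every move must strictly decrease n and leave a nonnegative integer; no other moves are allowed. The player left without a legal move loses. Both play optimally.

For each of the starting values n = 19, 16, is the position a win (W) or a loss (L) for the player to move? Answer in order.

19: L, 16: W

Compute win/loss labels from the base case upward. A position with no move is L. Any other position is W if it can reach an L in one move, else L.
n=0: no move → L
n=1: no move → L
n=2: W (go to 1, an L position)
n=3: W (go to 1, an L position)
n=4: L (options 2(W), 3(W) are all W)
n=5: W (go to 4, an L position)
n=6: W (go to 4, an L position)
n=7: L (sole option 6(W) is W)
n=8: W (go to 4, an L position)
n=9: L (options 3(W), 6(W), 8(W) are all W)
n=10: W (go to 9, an L position)
n=11: L (sole option 10(W) is W)
n=12: W (go to 4, an L position)
n=13: L (sole option 12(W) is W)
n=14: W (go to 7, an L position)
n=15: L (options 5(W), 10(W), 12(W), 14(W) are all W)
n=16: W (go to 15, an L position)
n=17: L (sole option 16(W) is W)
n=18: W (go to 9, an L position)
n=19: L (sole option 18(W) is W)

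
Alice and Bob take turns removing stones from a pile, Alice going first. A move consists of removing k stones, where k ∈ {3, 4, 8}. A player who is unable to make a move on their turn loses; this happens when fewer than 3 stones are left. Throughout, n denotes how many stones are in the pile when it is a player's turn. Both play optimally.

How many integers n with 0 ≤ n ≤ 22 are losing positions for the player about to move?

8

Label each position W (a win for the player to move) or L (a loss). A position with no legal move is L; any other position is W exactly when some move reaches an L, and L when every move reaches a W.
n=0: no move → L
n=1: no move → L
n=2: no move → L
n=3: can move to 0, which is L ⇒ W
n=4: can move to 1, which is L ⇒ W
n=5: can move to 2, which is L ⇒ W
n=6: can move to 2, which is L ⇒ W
n=7: moves to 4(W), 3(W); every one is W ⇒ L
n=8: can move to 0, which is L ⇒ W
n=9: can move to 1, which is L ⇒ W
n=10: can move to 7, which is L ⇒ W
n=11: can move to 7, which is L ⇒ W
n=12: moves to 9(W), 8(W), 4(W); every one is W ⇒ L
n=13: moves to 10(W), 9(W), 5(W); every one is W ⇒ L
n=14: moves to 11(W), 10(W), 6(W); every one is W ⇒ L
n=15: can move to 12, which is L ⇒ W
n=16: can move to 13, which is L ⇒ W
n=17: can move to 14, which is L ⇒ W
n=18: can move to 14, which is L ⇒ W
n=19: moves to 16(W), 15(W), 11(W); every one is W ⇒ L
n=20: can move to 12, which is L ⇒ W
n=21: can move to 13, which is L ⇒ W
n=22: can move to 19, which is L ⇒ W
L entries with 0 ≤ n ≤ 22: n = 0, 1, 2, 7, 12, 13, 14, 19; that makes 8.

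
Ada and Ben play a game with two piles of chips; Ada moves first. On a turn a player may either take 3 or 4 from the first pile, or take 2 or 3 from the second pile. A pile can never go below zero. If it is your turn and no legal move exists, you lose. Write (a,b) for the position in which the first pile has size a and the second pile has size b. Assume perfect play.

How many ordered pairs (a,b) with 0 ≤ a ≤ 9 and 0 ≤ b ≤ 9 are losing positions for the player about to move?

Work bottom-up. With no move the player to move loses. Otherwise the position is W if at least one move leads to an L position for the opponent, and L if every move leads to a W.
Every move lowers a or b (never raises either), so fill the grid row by row in increasing a, and left to right within a row: each cell's successors are then already labelled.
      b=0  b=1  b=2  b=3  b=4  b=5  b=6  b=7  b=8  b=9
a=0:    L    L    W    W    W    L    L    W    W    W
a=1:    L    L    W    W    W    L    L    W    W    W
a=2:    L    L    W    W    W    L    L    W    W    W
a=3:    W    W    L    L    W    W    W    L    L    W
a=4:    W    W    L    L    W    W    W    L    L    W
a=5:    W    W    L    L    W    W    W    L    L    W
a=6:    W    W    W    W    L    W    W    W    W    L
a=7:    L    L    W    W    W    L    L    W    W    W
a=8:    L    L    W    W    W    L    L    W    W    W
a=9:    L    L    W    W    W    L    L    W    W    W
Cells with no legal move (terminal, hence L): (0,0), (0,1), (1,0), (1,1), (2,0), (2,1).
The remaining L cells, each justified by listing all of its moves:
(0,5): only reaches (0,3)(W), (0,2)(W), all W → L
(0,6): only reaches (0,4)(W), (0,3)(W), all W → L
(1,5): only reaches (1,3)(W), (1,2)(W), all W → L
(1,6): only reaches (1,4)(W), (1,3)(W), all W → L
(2,5): only reaches (2,3)(W), (2,2)(W), all W → L
(2,6): only reaches (2,4)(W), (2,3)(W), all W → L
(3,2): only reaches (0,2)(W), (3,0)(W), all W → L
(3,3): only reaches (0,3)(W), (3,1)(W), (3,0)(W), all W → L
(3,7): only reaches (0,7)(W), (3,5)(W), (3,4)(W), all W → L
(3,8): only reaches (0,8)(W), (3,6)(W), (3,5)(W), all W → L
(4,2): only reaches (1,2)(W), (0,2)(W), (4,0)(W), all W → L
(4,3): only reaches (1,3)(W), (0,3)(W), (4,1)(W), (4,0)(W), all W → L
(4,7): only reaches (1,7)(W), (0,7)(W), (4,5)(W), (4,4)(W), all W → L
(4,8): only reaches (1,8)(W), (0,8)(W), (4,6)(W), (4,5)(W), all W → L
(5,2): only reaches (2,2)(W), (1,2)(W), (5,0)(W), all W → L
(5,3): only reaches (2,3)(W), (1,3)(W), (5,1)(W), (5,0)(W), all W → L
(5,7): only reaches (2,7)(W), (1,7)(W), (5,5)(W), (5,4)(W), all W → L
(5,8): only reaches (2,8)(W), (1,8)(W), (5,6)(W), (5,5)(W), all W → L
(6,4): only reaches (3,4)(W), (2,4)(W), (6,2)(W), (6,1)(W), all W → L
(6,9): only reaches (3,9)(W), (2,9)(W), (6,7)(W), (6,6)(W), all W → L
(7,0): only reaches (4,0)(W), (3,0)(W), all W → L
(7,1): only reaches (4,1)(W), (3,1)(W), all W → L
(7,5): only reaches (4,5)(W), (3,5)(W), (7,3)(W), (7,2)(W), all W → L
(7,6): only reaches (4,6)(W), (3,6)(W), (7,4)(W), (7,3)(W), all W → L
(8,0): only reaches (5,0)(W), (4,0)(W), all W → L
(8,1): only reaches (5,1)(W), (4,1)(W), all W → L
(8,5): only reaches (5,5)(W), (4,5)(W), (8,3)(W), (8,2)(W), all W → L
(8,6): only reaches (5,6)(W), (4,6)(W), (8,4)(W), (8,3)(W), all W → L
(9,0): only reaches (6,0)(W), (5,0)(W), all W → L
(9,1): only reaches (6,1)(W), (5,1)(W), all W → L
(9,5): only reaches (6,5)(W), (5,5)(W), (9,3)(W), (9,2)(W), all W → L
(9,6): only reaches (6,6)(W), (5,6)(W), (9,4)(W), (9,3)(W), all W → L
Every other cell has at least one move into one of the L cells above, so it is W.
L cells per row: a=0: 4, a=1: 4, a=2: 4, a=3: 4, a=4: 4, a=5: 4, a=6: 2, a=7: 4, a=8: 4, a=9: 4; total 38.

38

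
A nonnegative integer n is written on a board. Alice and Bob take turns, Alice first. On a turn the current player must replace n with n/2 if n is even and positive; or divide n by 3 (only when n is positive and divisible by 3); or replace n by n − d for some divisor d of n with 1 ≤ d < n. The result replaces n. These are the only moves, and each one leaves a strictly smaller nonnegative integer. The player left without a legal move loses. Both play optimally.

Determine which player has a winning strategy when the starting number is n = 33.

Work bottom-up. With no move the player to move loses. Otherwise the position is W if at least one move leads to an L position for the opponent, and L if every move leads to a W.
n=0: no move → L
n=1: no move → L
n=2: W (go to 1, an L position)
n=3: W (go to 1, an L position)
n=4: L (options 2(W), 3(W) are all W)
n=5: W (go to 4, an L position)
n=6: W (go to 4, an L position)
n=7: L (sole option 6(W) is W)
n=8: W (go to 4, an L position)
n=9: L (options 3(W), 6(W), 8(W) are all W)
n=10: W (go to 9, an L position)
n=11: L (sole option 10(W) is W)
n=12: W (go to 4, an L position)
n=13: L (sole option 12(W) is W)
n=14: W (go to 7, an L position)
n=15: L (options 5(W), 10(W), 12(W), 14(W) are all W)
n=16: W (go to 15, an L position)
n=17: L (sole option 16(W) is W)
n=18: W (go to 9, an L position)
n=19: L (sole option 18(W) is W)
n=20: W (go to 15, an L position)
n=21: W (go to 7, an L position)
n=22: W (go to 11, an L position)
n=23: L (sole option 22(W) is W)
n=24: W (go to 23, an L position)
n=25: L (options 20(W), 24(W) are all W)
n=26: W (go to 13, an L position)
n=27: W (go to 9, an L position)
n=28: L (options 14(W), 21(W), 24(W), 26(W), 27(W) are all W)
n=29: W (go to 28, an L position)
n=30: W (go to 15, an L position)
n=31: L (sole option 30(W) is W)
n=32: W (go to 28, an L position)
n=33: W (go to 11, an L position)
From 33 Alice can move to 11, reaching an L position.

Alice wins.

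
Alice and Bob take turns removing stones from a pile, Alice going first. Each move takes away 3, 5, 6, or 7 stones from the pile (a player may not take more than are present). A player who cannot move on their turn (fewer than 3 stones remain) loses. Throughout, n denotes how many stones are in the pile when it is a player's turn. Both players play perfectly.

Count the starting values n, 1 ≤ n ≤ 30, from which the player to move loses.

9

Use the standard recursion: the mover loses at a terminal position; elsewhere, the mover wins exactly when some move hands the opponent an L position.
n=0: no move → L
n=1: no move → L
n=2: no move → L
n=3: →0(L), so W
n=4: →1(L), so W
n=5: →2(L), so W
n=6: →1(L), so W
n=7: →2(L), so W
n=8: →2(L), so W
n=9: →2(L), so W
n=10: →7(W), 5(W), 4(W), 3(W) — all W, so L
n=11: →8(W), 6(W), 5(W), 4(W) — all W, so L
n=12: →9(W), 7(W), 6(W), 5(W) — all W, so L
n=13: →10(L), so W
n=14: →11(L), so W
n=15: →12(L), so W
n=16: →11(L), so W
n=17: →12(L), so W
n=18: →12(L), so W
n=19: →12(L), so W
n=20: →17(W), 15(W), 14(W), 13(W) — all W, so L
n=21: →18(W), 16(W), 15(W), 14(W) — all W, so L
n=22: →19(W), 17(W), 16(W), 15(W) — all W, so L
n=23: →20(L), so W
n=24: →21(L), so W
n=25: →22(L), so W
n=26: →21(L), so W
n=27: →22(L), so W
n=28: →22(L), so W
n=29: →22(L), so W
n=30: →27(W), 25(W), 24(W), 23(W) — all W, so L
L entries with 1 ≤ n ≤ 30 (n=0 is outside the asked range and is not counted): n = 1, 2, 10, 11, 12, 20, 21, 22, 30; that makes 9.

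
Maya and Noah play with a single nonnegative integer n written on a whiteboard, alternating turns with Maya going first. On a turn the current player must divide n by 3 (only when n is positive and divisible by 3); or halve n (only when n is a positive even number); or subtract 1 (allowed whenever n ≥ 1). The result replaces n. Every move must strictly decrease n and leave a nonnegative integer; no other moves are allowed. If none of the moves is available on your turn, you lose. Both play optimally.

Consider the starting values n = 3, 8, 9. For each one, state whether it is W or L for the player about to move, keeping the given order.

Build the W/L table. Terminal = L. A non-terminal position is W if it has a move to some L; otherwise it is L.
n=0: no move → L
n=1: W (go to 0, an L position)
n=2: L (sole option 1(W) is W)
n=3: W (go to 2, an L position)
n=4: W (go to 2, an L position)
n=5: L (sole option 4(W) is W)
n=6: W (go to 2, an L position)
n=7: L (sole option 6(W) is W)
n=8: W (go to 7, an L position)
n=9: L (options 3(W), 8(W) are all W)

3: W, 8: W, 9: L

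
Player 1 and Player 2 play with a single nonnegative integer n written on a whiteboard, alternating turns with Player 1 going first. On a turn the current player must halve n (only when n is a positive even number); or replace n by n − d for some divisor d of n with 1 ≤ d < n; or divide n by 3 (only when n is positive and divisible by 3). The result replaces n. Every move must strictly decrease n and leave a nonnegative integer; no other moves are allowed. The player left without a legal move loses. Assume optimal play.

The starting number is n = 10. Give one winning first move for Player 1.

Move to 9.

Build the W/L table. Terminal = L. A non-terminal position is W if it has a move to some L; otherwise it is L.
n=0: no move → L
n=1: no move → L
n=2: reaches L-position 1 → W
n=3: reaches L-position 1 → W
n=4: only reaches 2(W), 3(W), all W → L
n=5: reaches L-position 4 → W
n=6: reaches L-position 4 → W
n=7: only reaches 6(W), which is W → L
n=8: reaches L-position 4 → W
n=9: only reaches 3(W), 6(W), 8(W), all W → L
n=10: reaches L-position 9 → W
From 10, the L positions reachable in one move are: 9.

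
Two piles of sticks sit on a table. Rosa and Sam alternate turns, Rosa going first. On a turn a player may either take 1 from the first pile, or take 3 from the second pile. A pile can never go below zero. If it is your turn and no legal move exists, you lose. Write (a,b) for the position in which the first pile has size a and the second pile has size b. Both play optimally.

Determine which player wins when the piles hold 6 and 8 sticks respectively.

Sam wins.

Use the standard recursion: the mover loses at a terminal position; elsewhere, the mover wins exactly when some move hands the opponent an L position.
No move ever increases a pile, so every position that can arise here has a ≤ 6 and b ≤ 8; it is enough to label the cells with 0 ≤ a ≤ 6 and 0 ≤ b ≤ 8.
Every move lowers a or b (never raises either), so fill the grid row by row in increasing a, and left to right within a row: each cell's successors are then already labelled.
      b=0  b=1  b=2  b=3  b=4  b=5  b=6  b=7  b=8
a=0:    L    L    L    W    W    W    L    L    L
a=1:    W    W    W    L    L    L    W    W    W
a=2:    L    L    L    W    W    W    L    L    L
a=3:    W    W    W    L    L    L    W    W    W
a=4:    L    L    L    W    W    W    L    L    L
a=5:    W    W    W    L    L    L    W    W    W
a=6:    L    L    L    W    W    W    L    L    L
Cells with no legal move (terminal, hence L): (0,0), (0,1), (0,2).
The remaining L cells, each justified by listing all of its moves:
(0,6): only reaches (0,3)(W), which is W → L
(0,7): only reaches (0,4)(W), which is W → L
(0,8): only reaches (0,5)(W), which is W → L
(1,3): only reaches (0,3)(W), (1,0)(W), all W → L
(1,4): only reaches (0,4)(W), (1,1)(W), all W → L
(1,5): only reaches (0,5)(W), (1,2)(W), all W → L
(2,0): only reaches (1,0)(W), which is W → L
(2,1): only reaches (1,1)(W), which is W → L
(2,2): only reaches (1,2)(W), which is W → L
(2,6): only reaches (1,6)(W), (2,3)(W), all W → L
(2,7): only reaches (1,7)(W), (2,4)(W), all W → L
(2,8): only reaches (1,8)(W), (2,5)(W), all W → L
(3,3): only reaches (2,3)(W), (3,0)(W), all W → L
(3,4): only reaches (2,4)(W), (3,1)(W), all W → L
(3,5): only reaches (2,5)(W), (3,2)(W), all W → L
(4,0): only reaches (3,0)(W), which is W → L
(4,1): only reaches (3,1)(W), which is W → L
(4,2): only reaches (3,2)(W), which is W → L
(4,6): only reaches (3,6)(W), (4,3)(W), all W → L
(4,7): only reaches (3,7)(W), (4,4)(W), all W → L
(4,8): only reaches (3,8)(W), (4,5)(W), all W → L
(5,3): only reaches (4,3)(W), (5,0)(W), all W → L
(5,4): only reaches (4,4)(W), (5,1)(W), all W → L
(5,5): only reaches (4,5)(W), (5,2)(W), all W → L
(6,0): only reaches (5,0)(W), which is W → L
(6,1): only reaches (5,1)(W), which is W → L
(6,2): only reaches (5,2)(W), which is W → L
(6,6): only reaches (5,6)(W), (6,3)(W), all W → L
(6,7): only reaches (5,7)(W), (6,4)(W), all W → L
(6,8): only reaches (5,8)(W), (6,5)(W), all W → L
Every other cell has at least one move into one of the L cells above, so it is W.
Every move from (6,8) reaches a W position, so the mover loses.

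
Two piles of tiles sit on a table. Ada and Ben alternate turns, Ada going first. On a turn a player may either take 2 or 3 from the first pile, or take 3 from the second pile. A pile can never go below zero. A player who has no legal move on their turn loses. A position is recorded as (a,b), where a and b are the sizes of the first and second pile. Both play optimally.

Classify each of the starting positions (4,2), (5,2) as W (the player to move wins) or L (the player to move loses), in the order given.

(4,2): W, (5,2): L

Work bottom-up. With no move the player to move loses. Otherwise the position is W if at least one move leads to an L position for the opponent, and L if every move leads to a W.
No move ever increases a pile, so every position that can arise here has a ≤ 5 and b ≤ 2; it is enough to label the cells with 0 ≤ a ≤ 5 and 0 ≤ b ≤ 2.
Every move lowers a or b (never raises either), so fill the grid row by row in increasing a, and left to right within a row: each cell's successors are then already labelled.
      b=0  b=1  b=2
a=0:    L    L    L
a=1:    L    L    L
a=2:    W    W    W
a=3:    W    W    W
a=4:    W    W    W
a=5:    L    L    L
Cells with no legal move (terminal, hence L): (0,0), (0,1), (0,2), (1,0), (1,1), (1,2).
The remaining L cells, each justified by listing all of its moves:
(5,0): →(3,0)(W), (2,0)(W) — all W, so L
(5,1): →(3,1)(W), (2,1)(W) — all W, so L
(5,2): →(3,2)(W), (2,2)(W) — all W, so L
Every other cell has at least one move into one of the L cells above, so it is W.
(4,2): the move to (1,2) reaches an L cell, so W
(5,2): one of the L cells justified above, so L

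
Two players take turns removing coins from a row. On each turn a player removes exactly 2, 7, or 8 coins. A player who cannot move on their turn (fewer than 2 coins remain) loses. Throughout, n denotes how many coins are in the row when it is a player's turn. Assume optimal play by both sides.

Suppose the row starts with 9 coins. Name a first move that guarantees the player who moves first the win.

Remove 8, leaving 1.

Label each position W (a win for the player to move) or L (a loss). A position with no legal move is L; any other position is W exactly when some move reaches an L, and L when every move reaches a W.
n=0: no move → L
n=1: no move → L
n=2: W (go to 0, an L position)
n=3: W (go to 1, an L position)
n=4: L (sole option 2(W) is W)
n=5: L (sole option 3(W) is W)
n=6: W (go to 4, an L position)
n=7: W (go to 5, an L position)
n=8: W (go to 1, an L position)
n=9: W (go to 1, an L position)
From 9, the L positions reachable in one move are: 1.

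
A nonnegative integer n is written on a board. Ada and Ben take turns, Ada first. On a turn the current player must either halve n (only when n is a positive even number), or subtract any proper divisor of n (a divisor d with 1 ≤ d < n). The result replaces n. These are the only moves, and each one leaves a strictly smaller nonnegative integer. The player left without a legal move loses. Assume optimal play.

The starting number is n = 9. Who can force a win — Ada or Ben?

Ben wins.

Work bottom-up. With no move the player to move loses. Otherwise the position is W if at least one move leads to an L position for the opponent, and L if every move leads to a W.
n=0: no move → L
n=1: no move → L
n=2: W (go to 1, an L position)
n=3: L (sole option 2(W) is W)
n=4: W (go to 3, an L position)
n=5: L (sole option 4(W) is W)
n=6: W (go to 3, an L position)
n=7: L (sole option 6(W) is W)
n=8: W (go to 7, an L position)
n=9: L (options 6(W), 8(W) are all W)
The starting position 9 is L: whatever Ada does, the opponent receives a W position.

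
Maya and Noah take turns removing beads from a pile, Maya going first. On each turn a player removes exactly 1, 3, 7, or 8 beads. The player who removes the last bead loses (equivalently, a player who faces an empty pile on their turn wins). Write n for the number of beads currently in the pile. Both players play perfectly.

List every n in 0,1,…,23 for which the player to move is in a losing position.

1, 3, 5, 7, 16, 18, 20, 22

Work bottom-up. With no move the player to move wins. Otherwise the position is W if at least one move leads to an L position for the opponent, and L if every move leads to a W.
n=0: no move; the opponent has just taken the last bead and therefore loses → W
n=1: the only move is to 0(W), a W ⇒ L
n=2: can move to 1, which is L ⇒ W
n=3: moves to 2(W), 0(W); every one is W ⇒ L
n=4: can move to 3, which is L ⇒ W
n=5: moves to 4(W), 2(W); every one is W ⇒ L
n=6: can move to 5, which is L ⇒ W
n=7: moves to 6(W), 4(W), 0(W); every one is W ⇒ L
n=8: can move to 7, which is L ⇒ W
n=9: can move to 1, which is L ⇒ W
n=10: can move to 7, which is L ⇒ W
n=11: can move to 3, which is L ⇒ W
n=12: can move to 5, which is L ⇒ W
n=13: can move to 5, which is L ⇒ W
n=14: can move to 7, which is L ⇒ W
n=15: can move to 7, which is L ⇒ W
n=16: moves to 15(W), 13(W), 9(W), 8(W); every one is W ⇒ L
n=17: can move to 16, which is L ⇒ W
n=18: moves to 17(W), 15(W), 11(W), 10(W); every one is W ⇒ L
n=19: can move to 18, which is L ⇒ W
n=20: moves to 19(W), 17(W), 13(W), 12(W); every one is W ⇒ L
n=21: can move to 20, which is L ⇒ W
n=22: moves to 21(W), 19(W), 15(W), 14(W); every one is W ⇒ L
n=23: can move to 22, which is L ⇒ W
The losing starting values of n are exactly the entries labelled L in this table (8 of them).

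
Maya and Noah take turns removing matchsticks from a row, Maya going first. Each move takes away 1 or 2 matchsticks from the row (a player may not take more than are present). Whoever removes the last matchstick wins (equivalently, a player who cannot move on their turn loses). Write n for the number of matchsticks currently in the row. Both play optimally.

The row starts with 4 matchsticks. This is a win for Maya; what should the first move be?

Remove 1, leaving 3.

Work bottom-up. With no move the player to move loses. Otherwise the position is W if at least one move leads to an L position for the opponent, and L if every move leads to a W.
n=0: no move → L
n=1: can move to 0, which is L ⇒ W
n=2: can move to 0, which is L ⇒ W
n=3: moves to 2(W), 1(W); every one is W ⇒ L
n=4: can move to 3, which is L ⇒ W
From 4, the L positions reachable in one move are: 3.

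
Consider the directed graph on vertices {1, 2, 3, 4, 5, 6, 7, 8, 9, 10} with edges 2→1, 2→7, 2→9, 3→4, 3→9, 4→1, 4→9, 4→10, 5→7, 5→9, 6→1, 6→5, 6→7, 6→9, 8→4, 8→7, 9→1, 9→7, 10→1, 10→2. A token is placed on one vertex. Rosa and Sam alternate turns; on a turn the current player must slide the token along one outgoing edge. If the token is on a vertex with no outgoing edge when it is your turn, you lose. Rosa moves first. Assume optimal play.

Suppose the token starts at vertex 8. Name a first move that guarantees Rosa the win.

Compute win/loss labels from the base case upward. A position with no move is L. Any other position is W if it can reach an L in one move, else L.
Every edge goes from a vertex to one that appears earlier in the order 7, 1, 9, 2, 10, 5, 4, 3, 6, 8, so processing vertices in that order labels each vertex after all of its successors.
7: no outgoing edge → L
1: no outgoing edge → L
9: can move to 1, which is L ⇒ W
2: can move to 1, which is L ⇒ W
10: can move to 1, which is L ⇒ W
5: can move to 7, which is L ⇒ W
4: can move to 1, which is L ⇒ W
3: moves to 4(W), 9(W); every one is W ⇒ L
6: can move to 1, which is L ⇒ W
8: can move to 7, which is L ⇒ W
From 8, the L positions reachable in one move are: 7.

Move to 7.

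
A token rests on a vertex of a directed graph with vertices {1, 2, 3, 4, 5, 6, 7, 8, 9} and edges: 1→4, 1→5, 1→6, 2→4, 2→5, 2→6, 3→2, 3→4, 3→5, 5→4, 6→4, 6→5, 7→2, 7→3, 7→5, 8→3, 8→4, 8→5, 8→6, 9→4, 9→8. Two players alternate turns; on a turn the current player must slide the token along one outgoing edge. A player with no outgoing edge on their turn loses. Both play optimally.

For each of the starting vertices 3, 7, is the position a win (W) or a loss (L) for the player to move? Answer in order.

3: W, 7: L

Build the W/L table. Terminal = L. A non-terminal position is W if it has a move to some L; otherwise it is L.
Every edge goes from a vertex to one that appears earlier in the order 4, 5, 6, 1, 2, 3, 8, 7, 9, so processing vertices in that order labels each vertex after all of its successors.
4: no outgoing edge → L
5: can move to 4, which is L ⇒ W
6: can move to 4, which is L ⇒ W
1: can move to 4, which is L ⇒ W
2: can move to 4, which is L ⇒ W
3: can move to 4, which is L ⇒ W
8: can move to 4, which is L ⇒ W
7: moves to 3(W), 2(W), 5(W); every one is W ⇒ L
9: can move to 4, which is L ⇒ W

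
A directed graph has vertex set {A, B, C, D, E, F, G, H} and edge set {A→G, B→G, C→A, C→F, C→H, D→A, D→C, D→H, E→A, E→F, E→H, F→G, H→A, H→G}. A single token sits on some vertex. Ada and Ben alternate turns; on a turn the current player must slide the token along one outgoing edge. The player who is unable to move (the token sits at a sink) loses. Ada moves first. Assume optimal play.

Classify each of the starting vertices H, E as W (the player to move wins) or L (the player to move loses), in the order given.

Build the W/L table. Terminal = L. A non-terminal position is W if it has a move to some L; otherwise it is L.
Every edge goes from a vertex to one that appears earlier in the order G, A, H, F, C, D, E, B, so processing vertices in that order labels each vertex after all of its successors.
G: no outgoing edge → L
A: →G(L), so W
H: →G(L), so W
F: →G(L), so W
C: →F(W), H(W), A(W) — all W, so L
D: →C(L), so W
E: →F(W), H(W), A(W) — all W, so L
B: →G(L), so W

H: W, E: L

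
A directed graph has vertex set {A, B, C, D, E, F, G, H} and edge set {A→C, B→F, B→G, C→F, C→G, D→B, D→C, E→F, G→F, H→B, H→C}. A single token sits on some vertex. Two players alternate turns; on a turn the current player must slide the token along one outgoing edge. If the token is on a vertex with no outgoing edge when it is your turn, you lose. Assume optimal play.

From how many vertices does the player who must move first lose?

Work bottom-up. With no move the player to move loses. Otherwise the position is W if at least one move leads to an L position for the opponent, and L if every move leads to a W.
Every edge goes from a vertex to one that appears earlier in the order F, G, B, E, C, H, A, D, so processing vertices in that order labels each vertex after all of its successors.
F: no outgoing edge → L
G: can move to F, which is L ⇒ W
B: can move to F, which is L ⇒ W
E: can move to F, which is L ⇒ W
C: can move to F, which is L ⇒ W
H: moves to C(W), B(W); every one is W ⇒ L
A: the only move is to C(W), a W ⇒ L
D: moves to C(W), B(W); every one is W ⇒ L
The L vertices are A, D, F, H; that is 4 in all.

4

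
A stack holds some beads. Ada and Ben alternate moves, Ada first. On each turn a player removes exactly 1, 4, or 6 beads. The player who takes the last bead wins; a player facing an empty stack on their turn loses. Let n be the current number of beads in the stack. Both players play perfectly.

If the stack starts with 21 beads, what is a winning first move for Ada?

Remove 1, leaving 20.

Build the W/L table. Terminal = L. A non-terminal position is W if it has a move to some L; otherwise it is L.
n=0: no move → L
n=1: can move to 0, which is L ⇒ W
n=2: the only move is to 1(W), a W ⇒ L
n=3: can move to 2, which is L ⇒ W
n=4: can move to 0, which is L ⇒ W
n=5: moves to 4(W), 1(W); every one is W ⇒ L
n=6: can move to 5, which is L ⇒ W
n=7: moves to 6(W), 3(W), 1(W); every one is W ⇒ L
n=8: can move to 7, which is L ⇒ W
n=9: can move to 5, which is L ⇒ W
n=10: moves to 9(W), 6(W), 4(W); every one is W ⇒ L
n=11: can move to 10, which is L ⇒ W
n=12: moves to 11(W), 8(W), 6(W); every one is W ⇒ L
n=13: can move to 12, which is L ⇒ W
n=14: can move to 10, which is L ⇒ W
n=15: moves to 14(W), 11(W), 9(W); every one is W ⇒ L
n=16: can move to 15, which is L ⇒ W
n=17: moves to 16(W), 13(W), 11(W); every one is W ⇒ L
n=18: can move to 17, which is L ⇒ W
n=19: can move to 15, which is L ⇒ W
n=20: moves to 19(W), 16(W), 14(W); every one is W ⇒ L
n=21: can move to 20, which is L ⇒ W
From 21, the L positions reachable in one move are: 20, 17, 15. Any move reaching one of these is winning.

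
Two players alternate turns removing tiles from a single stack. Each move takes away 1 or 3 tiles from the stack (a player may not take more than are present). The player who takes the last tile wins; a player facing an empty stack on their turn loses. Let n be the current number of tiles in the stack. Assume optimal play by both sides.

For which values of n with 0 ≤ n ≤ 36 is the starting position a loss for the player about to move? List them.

Label each position W (a win for the player to move) or L (a loss). A position with no legal move is L; any other position is W exactly when some move reaches an L, and L when every move reaches a W.
n=0: no move → L
n=1: →0(L), so W
n=2: →1(W) only, which is W, so L
n=3: →2(L), so W
n=4: →3(W), 1(W) — all W, so L
n=5: →4(L), so W
n=6: →5(W), 3(W) — all W, so L
n=7: →6(L), so W
n=8: →7(W), 5(W) — all W, so L
n=9: →8(L), so W
n=10: →9(W), 7(W) — all W, so L
n=11: →10(L), so W
n=12: →11(W), 9(W) — all W, so L
n=13: →12(L), so W
n=14: →13(W), 11(W) — all W, so L
n=15: →14(L), so W
n=16: →15(W), 13(W) — all W, so L
n=17: →16(L), so W
n=18: →17(W), 15(W) — all W, so L
n=19: →18(L), so W
n=20: →19(W), 17(W) — all W, so L
n=21: →20(L), so W
n=22: →21(W), 19(W) — all W, so L
n=23: →22(L), so W
n=24: →23(W), 21(W) — all W, so L
n=25: →24(L), so W
n=26: →25(W), 23(W) — all W, so L
n=27: →26(L), so W
n=28: →27(W), 25(W) — all W, so L
n=29: →28(L), so W
n=30: →29(W), 27(W) — all W, so L
n=31: →30(L), so W
n=32: →31(W), 29(W) — all W, so L
n=33: →32(L), so W
n=34: →33(W), 31(W) — all W, so L
n=35: →34(L), so W
n=36: →35(W), 33(W) — all W, so L
The losing starting values of n are exactly the entries labelled L in this table (19 of them).

0, 2, 4, 6, 8, 10, 12, 14, 16, 18, 20, 22, 24, 26, 28, 30, 32, 34, 36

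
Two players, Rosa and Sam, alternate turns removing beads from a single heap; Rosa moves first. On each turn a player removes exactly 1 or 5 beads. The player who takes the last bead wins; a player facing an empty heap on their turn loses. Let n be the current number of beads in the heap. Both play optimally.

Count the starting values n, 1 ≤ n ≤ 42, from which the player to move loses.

Work bottom-up. With no move the player to move loses. Otherwise the position is W if at least one move leads to an L position for the opponent, and L if every move leads to a W.
n=0: no move → L
n=1: reaches L-position 0 → W
n=2: only reaches 1(W), which is W → L
n=3: reaches L-position 2 → W
n=4: only reaches 3(W), which is W → L
n=5: reaches L-position 4 → W
n=6: only reaches 5(W), 1(W), all W → L
n=7: reaches L-position 6 → W
n=8: only reaches 7(W), 3(W), all W → L
n=9: reaches L-position 8 → W
n=10: only reaches 9(W), 5(W), all W → L
n=11: reaches L-position 10 → W
n=12: only reaches 11(W), 7(W), all W → L
n=13: reaches L-position 12 → W
n=14: only reaches 13(W), 9(W), all W → L
n=15: reaches L-position 14 → W
n=16: only reaches 15(W), 11(W), all W → L
n=17: reaches L-position 16 → W
n=18: only reaches 17(W), 13(W), all W → L
n=19: reaches L-position 18 → W
n=20: only reaches 19(W), 15(W), all W → L
n=21: reaches L-position 20 → W
n=22: only reaches 21(W), 17(W), all W → L
n=23: reaches L-position 22 → W
n=24: only reaches 23(W), 19(W), all W → L
n=25: reaches L-position 24 → W
n=26: only reaches 25(W), 21(W), all W → L
n=27: reaches L-position 26 → W
n=28: only reaches 27(W), 23(W), all W → L
n=29: reaches L-position 28 → W
n=30: only reaches 29(W), 25(W), all W → L
n=31: reaches L-position 30 → W
n=32: only reaches 31(W), 27(W), all W → L
n=33: reaches L-position 32 → W
n=34: only reaches 33(W), 29(W), all W → L
n=35: reaches L-position 34 → W
n=36: only reaches 35(W), 31(W), all W → L
n=37: reaches L-position 36 → W
n=38: only reaches 37(W), 33(W), all W → L
n=39: reaches L-position 38 → W
n=40: only reaches 39(W), 35(W), all W → L
n=41: reaches L-position 40 → W
n=42: only reaches 41(W), 37(W), all W → L
L entries with 1 ≤ n ≤ 42 (n=0 is outside the asked range and is not counted): n = 2, 4, 6, 8, 10, 12, 14, 16, 18, 20, 22, 24, 26, 28, 30, 32, 34, 36, 38, 40, 42; that makes 21.

21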